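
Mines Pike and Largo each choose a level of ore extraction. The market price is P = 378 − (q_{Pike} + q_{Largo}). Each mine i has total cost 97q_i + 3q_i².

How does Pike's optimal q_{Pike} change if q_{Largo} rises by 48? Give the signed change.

Mine Pike's profit: π = q_{Pike}(378 − (q_{Pike} + q_{Largo})) − 97q_{Pike} − 3q_{Pike}².
∂π/∂q_{Pike} = 281 − 8q_{Pike} − q_{Largo} = 0, so q_{Pike} = 35.125 − 0.125q_{Largo}.
The reaction-function slope is −0.125, so a 48-unit rise in q_{Largo} moves q_{Pike} by −0.125 × 48 = −6. Pike's best response falls — the actions are strategic substitutes.

-6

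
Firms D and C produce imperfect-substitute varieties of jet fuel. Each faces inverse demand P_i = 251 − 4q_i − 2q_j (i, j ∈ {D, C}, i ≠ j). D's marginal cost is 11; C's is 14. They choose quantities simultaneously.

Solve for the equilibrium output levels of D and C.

24.1, 23.6

Firm D's profit: π = q_D(251 − 4q_D − 2q_C) − 11q_D.
∂π/∂q_D = 240 − 8q_D − 2q_C = 0 ⇒ q_D = 30 − 0.25q_C.
Similarly q_C = 29.625 − 0.25q_D.
Plugging q_C into D's best response: q_D = 30 − 0.25(29.625 − 0.25q_D) ⇒ 0.9375q_D = 723/32, so q_D = 24.1.
Then q_C = 29.625 − 0.25·24.1 = 23.6.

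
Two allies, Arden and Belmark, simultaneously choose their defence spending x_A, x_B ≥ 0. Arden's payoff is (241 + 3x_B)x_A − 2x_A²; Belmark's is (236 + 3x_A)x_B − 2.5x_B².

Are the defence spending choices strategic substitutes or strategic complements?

Expanding Arden's payoff: 241x_A + 3x_Bx_A − 2x_A².
∂π/∂x_A = 241 + 3x_B − 4x_A = 0, so x_A = 60.25 + 0.75x_B.
The best-response slope dx_A/dx_B = 0.75 > 0: the reaction function is upward-sloping, so the choices are strategic complements.

strategic complements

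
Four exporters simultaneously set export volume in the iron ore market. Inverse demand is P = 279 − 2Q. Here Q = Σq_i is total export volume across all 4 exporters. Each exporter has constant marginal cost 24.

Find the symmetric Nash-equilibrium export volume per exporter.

A representative exporter's profit is π_i = q_i(279 − 2Q) − 24q_i, with Q = q_i + Σ_{j≠i} q_j.
First-order condition: 255 − 4q_i − 2Σ_{j≠i} q_j = 0.
With identical exporters, set every q_j = q: then 255 − 4q − 6q = 0, i.e. q = 255/10 = 25.5.

25.5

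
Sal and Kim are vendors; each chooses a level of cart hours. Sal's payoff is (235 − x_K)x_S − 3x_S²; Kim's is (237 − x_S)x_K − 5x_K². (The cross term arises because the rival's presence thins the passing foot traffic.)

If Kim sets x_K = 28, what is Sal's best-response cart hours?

Expanding Sal's payoff: 235x_S − x_Kx_S − 3x_S².
∂π/∂x_S = 235 − x_K − 6x_S = 0, so x_S = 235/6 − (1/6)x_K.
At x_K = 28: x_S = 235/6 − (1/6)·28 = 34.5.

34.5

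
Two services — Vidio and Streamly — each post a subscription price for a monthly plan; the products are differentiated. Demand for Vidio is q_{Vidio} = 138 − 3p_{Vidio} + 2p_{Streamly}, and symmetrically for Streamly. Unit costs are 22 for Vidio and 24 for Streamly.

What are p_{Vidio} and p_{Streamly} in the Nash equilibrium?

Vidio's profit: π = (p_{Vidio} − 22)(138 − 3p_{Vidio} + 2p_{Streamly}).
∂π/∂p_{Vidio} = 204 − 6p_{Vidio} + 2p_{Streamly} = 0 ⇒ p_{Vidio} = 34 + (1/3)p_{Streamly}.
Similarly p_{Streamly} = 35 + (1/3)p_{Vidio}.
Substituting the second reaction function into the first: p_{Vidio} = 34 + (1/3)(35 + (1/3)p_{Vidio}), which gives (8/9)p_{Vidio} = 137/3 ⇒ p_{Vidio} = 51.375.
Then p_{Streamly} = 35 + (1/3)·51.375 = 52.125.

51.375, 52.125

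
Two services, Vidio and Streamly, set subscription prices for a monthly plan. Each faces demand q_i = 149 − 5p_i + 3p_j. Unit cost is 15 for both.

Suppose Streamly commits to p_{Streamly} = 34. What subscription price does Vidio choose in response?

32.6

Vidio's profit: π = (p_{Vidio} − 15)(149 − 5p_{Vidio} + 3p_{Streamly}).
∂π/∂p_{Vidio} = 224 − 10p_{Vidio} + 3p_{Streamly} = 0 ⇒ p_{Vidio} = 22.4 + 0.3p_{Streamly}.
At p_{Streamly} = 34: p_{Vidio} = 22.4 + 0.3·34 = 32.6.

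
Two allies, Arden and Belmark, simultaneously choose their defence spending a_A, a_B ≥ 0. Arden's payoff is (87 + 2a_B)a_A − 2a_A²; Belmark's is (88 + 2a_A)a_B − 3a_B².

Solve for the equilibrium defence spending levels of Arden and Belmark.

Expanding Arden's payoff: 87a_A + 2a_Ba_A − 2a_A².
∂π/∂a_A = 87 + 2a_B − 4a_A = 0, so a_A = 21.75 + 0.5a_B.
Likewise for Belmark: a_B = 44/3 + (1/3)a_A.
Plugging a_B into Arden's best response: a_A = 21.75 + 0.5(44/3 + (1/3)a_A) ⇒ (5/6)a_A = 349/12, so a_A = 34.9.
Then a_B = 44/3 + (1/3)·34.9 = 26.3.

34.9, 26.3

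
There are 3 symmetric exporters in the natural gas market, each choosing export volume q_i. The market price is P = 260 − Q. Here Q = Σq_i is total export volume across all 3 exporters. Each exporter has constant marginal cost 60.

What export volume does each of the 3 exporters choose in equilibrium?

50

A representative exporter's profit is π_i = q_i(260 − Q) − 60q_i, with Q = q_i + Σ_{j≠i} q_j.
First-order condition: 200 − 2q_i − Σ_{j≠i} q_j = 0.
In a symmetric equilibrium every exporter chooses the same q, so Σ_{j≠i} q_j = 2q. The condition becomes 200 − 4q = 0, giving q = 200/4 = 50.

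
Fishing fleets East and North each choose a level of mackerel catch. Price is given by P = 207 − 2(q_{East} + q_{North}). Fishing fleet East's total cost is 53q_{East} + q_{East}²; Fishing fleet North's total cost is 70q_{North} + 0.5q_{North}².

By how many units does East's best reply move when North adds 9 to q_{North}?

Fishing fleet East's profit: π = q_{East}(207 − 2(q_{East} + q_{North})) − 53q_{East} − q_{East}².
∂π/∂q_{East} = 154 − 6q_{East} − 2q_{North} = 0, so q_{East} = 77/3 − (1/3)q_{North}.
The reaction-function slope is −1/3, so a 9-unit rise in q_{North} moves q_{East} by −1/3 × 9 = −3. East's best response falls — the actions are strategic substitutes.

-3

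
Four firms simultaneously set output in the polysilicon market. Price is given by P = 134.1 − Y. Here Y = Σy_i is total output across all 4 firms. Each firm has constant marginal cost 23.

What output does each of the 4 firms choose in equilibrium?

22.22

A representative firm's profit is π_i = y_i(134.1 − Y) − 23y_i, with Y = y_i + Σ_{j≠i} y_j.
First-order condition: 111.1 − 2y_i − Σ_{j≠i} y_j = 0.
With identical firms, set every y_j = y: then 111.1 − 2y − 3y = 0, i.e. y = 111.1/5 = 22.22.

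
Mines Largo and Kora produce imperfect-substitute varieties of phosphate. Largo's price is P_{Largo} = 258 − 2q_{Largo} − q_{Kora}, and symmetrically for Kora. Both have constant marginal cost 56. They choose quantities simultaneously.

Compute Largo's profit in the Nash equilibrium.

3264.32

Mine Largo's profit: π = q_{Largo}(258 − 2q_{Largo} − q_{Kora}) − 56q_{Largo}.
∂π/∂q_{Largo} = 202 − 4q_{Largo} − q_{Kora} = 0 ⇒ q_{Largo} = 50.5 − 0.25q_{Kora}.
By symmetry q_{Kora} = q_{Largo}; substituting into the reaction function, 1.25q_{Largo} = 50.5 and q_{Largo} = 40.4.
P_{Largo} = 258 − 2·40.4 − 40.4 = 136.8.
Profit = (136.8 − 56)·40.4 = 3264.32.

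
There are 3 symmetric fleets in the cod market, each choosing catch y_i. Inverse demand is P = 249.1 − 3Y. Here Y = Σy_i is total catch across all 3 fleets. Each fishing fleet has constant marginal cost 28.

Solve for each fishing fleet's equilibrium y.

18.425

A representative fishing fleet's profit is π_i = y_i(249.1 − 3Y) − 28y_i, with Y = y_i + Σ_{j≠i} y_j.
First-order condition: 221.1 − 6y_i − 3Σ_{j≠i} y_j = 0.
In a symmetric equilibrium every fishing fleet chooses the same y, so Σ_{j≠i} y_j = 2y. The condition becomes 221.1 − 12y = 0, giving y = 221.1/12 = 18.425.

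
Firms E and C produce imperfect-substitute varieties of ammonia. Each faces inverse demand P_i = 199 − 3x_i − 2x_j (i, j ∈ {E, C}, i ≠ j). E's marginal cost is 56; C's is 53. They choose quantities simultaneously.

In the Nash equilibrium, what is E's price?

Firm E's profit: π = x_E(199 − 3x_E − 2x_C) − 56x_E.
∂π/∂x_E = 143 − 6x_E − 2x_C = 0 ⇒ x_E = 143/6 − (1/3)x_C.
Similarly x_C = 73/3 − (1/3)x_E.
Substituting the second reaction function into the first: x_E = 143/6 − (1/3)(73/3 − (1/3)x_E), which gives (8/9)x_E = 283/18 ⇒ x_E = 17.6875.
Then x_C = 73/3 − (1/3)·17.6875 = 18.4375.
P_E = 199 − 3·17.6875 − 2·18.4375 = 109.0625.

109.0625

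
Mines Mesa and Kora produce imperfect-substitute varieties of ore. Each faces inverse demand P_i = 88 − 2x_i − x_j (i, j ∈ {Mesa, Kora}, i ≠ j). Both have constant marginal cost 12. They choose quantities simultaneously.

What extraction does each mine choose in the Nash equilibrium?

Mine Mesa's profit: π = x_{Mesa}(88 − 2x_{Mesa} − x_{Kora}) − 12x_{Mesa}.
∂π/∂x_{Mesa} = 76 − 4x_{Mesa} − x_{Kora} = 0 ⇒ x_{Mesa} = 19 − 0.25x_{Kora}.
Setting x_{Mesa} = x_{Kora} in the reaction function: x_{Mesa} = 19 − 0.25x_{Mesa}, so x_{Mesa} = 19 / 1.25 = 15.2.

15.2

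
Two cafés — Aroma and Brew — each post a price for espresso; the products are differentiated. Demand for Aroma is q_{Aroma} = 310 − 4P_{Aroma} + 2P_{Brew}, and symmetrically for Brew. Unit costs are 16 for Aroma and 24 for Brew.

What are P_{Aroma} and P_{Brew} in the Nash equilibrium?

Aroma's profit: π = (P_{Aroma} − 16)(310 − 4P_{Aroma} + 2P_{Brew}).
∂π/∂P_{Aroma} = 374 − 8P_{Aroma} + 2P_{Brew} = 0 ⇒ P_{Aroma} = 46.75 + 0.25P_{Brew}.
Similarly P_{Brew} = 50.75 + 0.25P_{Aroma}.
Substituting the second reaction function into the first: P_{Aroma} = 46.75 + 0.25(50.75 + 0.25P_{Aroma}), which gives 0.9375P_{Aroma} = 59.4375 ⇒ P_{Aroma} = 63.4.
Then P_{Brew} = 50.75 + 0.25·63.4 = 66.6.

63.4, 66.6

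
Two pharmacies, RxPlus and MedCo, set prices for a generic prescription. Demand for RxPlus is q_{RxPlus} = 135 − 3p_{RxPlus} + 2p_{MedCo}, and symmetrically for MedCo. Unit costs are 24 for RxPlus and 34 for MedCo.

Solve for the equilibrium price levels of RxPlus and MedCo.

RxPlus's profit: π = (p_{RxPlus} − 24)(135 − 3p_{RxPlus} + 2p_{MedCo}).
∂π/∂p_{RxPlus} = 207 − 6p_{RxPlus} + 2p_{MedCo} = 0 ⇒ p_{RxPlus} = 34.5 + (1/3)p_{MedCo}.
Similarly p_{MedCo} = 39.5 + (1/3)p_{RxPlus}.
Plugging p_{MedCo} into RxPlus's best response: p_{RxPlus} = 34.5 + (1/3)(39.5 + (1/3)p_{RxPlus}) ⇒ (8/9)p_{RxPlus} = 143/3, so p_{RxPlus} = 53.625.
Then p_{MedCo} = 39.5 + (1/3)·53.625 = 57.375.

53.625, 57.375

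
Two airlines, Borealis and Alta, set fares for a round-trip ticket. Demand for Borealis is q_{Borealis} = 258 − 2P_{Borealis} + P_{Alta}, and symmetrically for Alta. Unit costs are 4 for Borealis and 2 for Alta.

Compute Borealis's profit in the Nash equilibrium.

14246.72

Borealis's profit: π = (P_{Borealis} − 4)(258 − 2P_{Borealis} + P_{Alta}).
∂π/∂P_{Borealis} = 266 − 4P_{Borealis} + P_{Alta} = 0 ⇒ P_{Borealis} = 66.5 + 0.25P_{Alta}.
Similarly P_{Alta} = 65.5 + 0.25P_{Borealis}.
Solving the two reaction functions simultaneously: (1 − (0.25)(0.25))P_{Borealis} = 66.5 + 0.25·65.5, so 0.9375P_{Borealis} = 82.875 and P_{Borealis} = 88.4.
Then P_{Alta} = 65.5 + 0.25·88.4 = 87.6.
q_{Borealis} = 258 − 2·88.4 + 87.6 = 168.8.
Profit = (88.4 − 4)·168.8 = 14246.72.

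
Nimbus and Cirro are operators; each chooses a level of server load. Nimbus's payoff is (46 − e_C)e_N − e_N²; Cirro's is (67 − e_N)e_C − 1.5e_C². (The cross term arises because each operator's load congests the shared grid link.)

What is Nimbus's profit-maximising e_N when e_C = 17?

14.5

Expanding Nimbus's payoff: 46e_N − e_Ce_N − e_N².
∂π/∂e_N = 46 − e_C − 2e_N = 0, so e_N = 23 − 0.5e_C.
At e_C = 17: e_N = 23 − 0.5·17 = 14.5.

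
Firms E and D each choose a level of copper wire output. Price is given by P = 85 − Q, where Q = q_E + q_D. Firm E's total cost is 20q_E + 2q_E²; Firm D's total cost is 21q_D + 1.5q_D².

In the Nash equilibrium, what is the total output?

Firm E's profit: π = q_E(85 − (q_E + q_D)) − 20q_E − 2q_E².
∂π/∂q_E = 65 − 6q_E − q_D = 0, so q_E = 65/6 − (1/6)q_D.
For D: ∂π/∂q_D = 64 − 5q_D − q_E = 0 ⇒ q_D = 12.8 − 0.2q_E.
Solving the two reaction functions simultaneously: (1 − (−1/6)(−0.2))q_E = 65/6 − (1/6)·12.8, so (29/30)q_E = 8.7 and q_E = 9.
Then q_D = 12.8 − 0.2·9 = 11.
Total output: 9 + 11 = 20.

20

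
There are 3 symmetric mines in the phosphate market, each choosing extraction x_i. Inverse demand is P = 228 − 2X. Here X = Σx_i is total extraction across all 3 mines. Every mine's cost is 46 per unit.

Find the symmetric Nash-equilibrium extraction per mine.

22.75

A representative mine's profit is π_i = x_i(228 − 2X) − 46x_i, with X = x_i + Σ_{j≠i} x_j.
First-order condition: 182 − 4x_i − 2Σ_{j≠i} x_j = 0.
With identical mines, set every x_j = x: then 182 − 4x − 4x = 0, i.e. x = 182/8 = 22.75.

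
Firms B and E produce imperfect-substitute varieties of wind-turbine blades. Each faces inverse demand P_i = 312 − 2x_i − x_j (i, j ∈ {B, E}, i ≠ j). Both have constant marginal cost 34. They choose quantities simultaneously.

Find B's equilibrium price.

Firm B's profit: π = x_B(312 − 2x_B − x_E) − 34x_B.
∂π/∂x_B = 278 − 4x_B − x_E = 0 ⇒ x_B = 69.5 − 0.25x_E.
The game is symmetric, so in equilibrium x_E = x_B: the reaction function gives 1.25x_B = 69.5, hence x_B = 55.6.
P_B = 312 − 2·55.6 − 55.6 = 145.2.

145.2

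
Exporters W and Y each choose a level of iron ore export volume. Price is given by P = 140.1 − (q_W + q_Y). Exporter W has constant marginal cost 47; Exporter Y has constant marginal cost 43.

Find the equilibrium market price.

76.7

Exporter W's profit: π = q_W(140.1 − (q_W + q_Y)) − 47q_W.
∂π/∂q_W = 93.1 − 2q_W − q_Y = 0, so q_W = 46.55 − 0.5q_Y.
By the same steps for Y: q_Y = 48.55 − 0.5q_W.
Plugging q_Y into W's best response: q_W = 46.55 − 0.5(48.55 − 0.5q_W) ⇒ 0.75q_W = 22.275, so q_W = 29.7.
Then q_Y = 48.55 − 0.5·29.7 = 33.7.
Equilibrium price: P = 140.1 − 63.4 = 76.7.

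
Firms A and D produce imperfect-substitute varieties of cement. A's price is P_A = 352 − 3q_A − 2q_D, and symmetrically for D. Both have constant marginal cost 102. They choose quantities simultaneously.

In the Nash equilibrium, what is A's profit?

Firm A's profit: π = q_A(352 − 3q_A − 2q_D) − 102q_A.
∂π/∂q_A = 250 − 6q_A − 2q_D = 0 ⇒ q_A = 125/3 − (1/3)q_D.
By symmetry q_D = q_A; substituting into the reaction function, (4/3)q_A = 125/3 and q_A = 31.25.
P_A = 352 − 3·31.25 − 2·31.25 = 195.75.
Profit = (195.75 − 102)·31.25 = 2929.6875.

2929.6875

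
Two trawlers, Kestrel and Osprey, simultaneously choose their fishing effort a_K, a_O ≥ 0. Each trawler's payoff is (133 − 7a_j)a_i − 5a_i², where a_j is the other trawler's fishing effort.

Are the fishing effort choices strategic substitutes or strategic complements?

strategic substitutes

Kestrel's payoff is (133 − 7a_O)a_K − 5a_K².
∂π/∂a_K = 133 − 7a_O − 10a_K = 0, so a_K = 13.3 − 0.7a_O.
The best-response slope da_K/da_O = −0.7 < 0: the reaction function is downward-sloping, so the choices are strategic substitutes.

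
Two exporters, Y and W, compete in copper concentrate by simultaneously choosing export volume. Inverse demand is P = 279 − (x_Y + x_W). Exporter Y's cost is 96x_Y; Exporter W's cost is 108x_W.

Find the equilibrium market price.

Exporter Y's profit: π = x_Y(279 − (x_Y + x_W)) − 96x_Y.
∂π/∂x_Y = 183 − 2x_Y − x_W = 0, so x_Y = 91.5 − 0.5x_W.
By the same steps for W: x_W = 85.5 − 0.5x_Y.
Substituting the second reaction function into the first: x_Y = 91.5 − 0.5(85.5 − 0.5x_Y), which gives 0.75x_Y = 48.75 ⇒ x_Y = 65.
Then x_W = 85.5 − 0.5·65 = 53.
Equilibrium price: P = 279 − 118 = 161.

161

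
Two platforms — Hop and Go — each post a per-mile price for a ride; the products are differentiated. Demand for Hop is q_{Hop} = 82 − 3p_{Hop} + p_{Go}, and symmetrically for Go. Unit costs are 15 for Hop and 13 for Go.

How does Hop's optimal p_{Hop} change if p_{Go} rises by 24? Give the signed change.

4

Hop's profit: π = (p_{Hop} − 15)(82 − 3p_{Hop} + p_{Go}).
∂π/∂p_{Hop} = 127 − 6p_{Hop} + p_{Go} = 0 ⇒ p_{Hop} = 127/6 + (1/6)p_{Go}.
The reaction-function slope is 1/6, so a 24-unit rise in p_{Go} moves p_{Hop} by 1/6 × 24 = 4. Hop's best response rises — the actions are strategic complements.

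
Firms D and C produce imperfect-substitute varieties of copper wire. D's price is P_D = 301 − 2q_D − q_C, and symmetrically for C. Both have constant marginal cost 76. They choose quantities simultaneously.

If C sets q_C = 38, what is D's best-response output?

Firm D's profit: π = q_D(301 − 2q_D − q_C) − 76q_D.
∂π/∂q_D = 225 − 4q_D − q_C = 0 ⇒ q_D = 56.25 − 0.25q_C.
At q_C = 38: q_D = 56.25 − 0.25·38 = 46.75.

46.75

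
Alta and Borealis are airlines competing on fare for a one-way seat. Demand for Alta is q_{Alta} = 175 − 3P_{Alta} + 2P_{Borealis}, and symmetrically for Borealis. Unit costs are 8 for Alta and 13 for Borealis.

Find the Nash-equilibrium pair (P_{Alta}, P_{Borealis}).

50.6875, 52.5625

Alta's profit: π = (P_{Alta} − 8)(175 − 3P_{Alta} + 2P_{Borealis}).
∂π/∂P_{Alta} = 199 − 6P_{Alta} + 2P_{Borealis} = 0 ⇒ P_{Alta} = 199/6 + (1/3)P_{Borealis}.
Similarly P_{Borealis} = 107/3 + (1/3)P_{Alta}.
Solving the two reaction functions simultaneously: (1 − (1/3)(1/3))P_{Alta} = 199/6 + (1/3)·(107/3), so (8/9)P_{Alta} = 811/18 and P_{Alta} = 50.6875.
Then P_{Borealis} = 107/3 + (1/3)·50.6875 = 52.5625.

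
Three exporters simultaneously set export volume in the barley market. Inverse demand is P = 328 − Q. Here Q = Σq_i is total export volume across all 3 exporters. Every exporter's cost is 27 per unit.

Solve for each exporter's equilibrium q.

A representative exporter's profit is π_i = q_i(328 − Q) − 27q_i, with Q = q_i + Σ_{j≠i} q_j.
First-order condition: 301 − 2q_i − Σ_{j≠i} q_j = 0.
With identical exporters, set every q_j = q: then 301 − 2q − 2q = 0, i.e. q = 301/4 = 75.25.

75.25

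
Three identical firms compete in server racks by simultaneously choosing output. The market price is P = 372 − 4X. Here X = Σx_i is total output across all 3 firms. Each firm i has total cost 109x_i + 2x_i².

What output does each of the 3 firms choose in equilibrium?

13.15

A representative firm's profit is π_i = x_i(372 − 4X) − 109x_i − 2x_i², with X = x_i + Σ_{j≠i} x_j.
First-order condition: 263 − 12x_i − 4Σ_{j≠i} x_j = 0.
Imposing symmetry (x_j = x for all j) turns Σ_{j≠i} x_j into 2x, so 263 = 20x and x = 13.15.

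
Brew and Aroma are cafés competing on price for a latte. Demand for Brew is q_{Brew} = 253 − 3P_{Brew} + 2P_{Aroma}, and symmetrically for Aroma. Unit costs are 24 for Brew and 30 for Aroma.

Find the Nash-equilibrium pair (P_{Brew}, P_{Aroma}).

82.375, 84.625

Brew's profit: π = (P_{Brew} − 24)(253 − 3P_{Brew} + 2P_{Aroma}).
∂π/∂P_{Brew} = 325 − 6P_{Brew} + 2P_{Aroma} = 0 ⇒ P_{Brew} = 325/6 + (1/3)P_{Aroma}.
Similarly P_{Aroma} = 343/6 + (1/3)P_{Brew}.
Solving the two reaction functions simultaneously: (1 − (1/3)(1/3))P_{Brew} = 325/6 + (1/3)·(343/6), so (8/9)P_{Brew} = 659/9 and P_{Brew} = 82.375.
Then P_{Aroma} = 343/6 + (1/3)·82.375 = 84.625.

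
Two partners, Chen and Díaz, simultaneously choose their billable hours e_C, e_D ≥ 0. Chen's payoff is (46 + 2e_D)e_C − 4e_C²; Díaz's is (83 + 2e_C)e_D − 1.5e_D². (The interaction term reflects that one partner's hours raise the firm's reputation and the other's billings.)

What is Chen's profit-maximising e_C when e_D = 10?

Expanding Chen's payoff: 46e_C + 2e_De_C − 4e_C².
∂π/∂e_C = 46 + 2e_D − 8e_C = 0, so e_C = 5.75 + 0.25e_D.
At e_D = 10: e_C = 5.75 + 0.25·10 = 8.25.

8.25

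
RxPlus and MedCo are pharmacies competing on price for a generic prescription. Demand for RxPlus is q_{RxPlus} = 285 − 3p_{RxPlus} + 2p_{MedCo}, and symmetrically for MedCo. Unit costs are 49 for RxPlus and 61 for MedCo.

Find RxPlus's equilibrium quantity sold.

RxPlus's profit: π = (p_{RxPlus} − 49)(285 − 3p_{RxPlus} + 2p_{MedCo}).
∂π/∂p_{RxPlus} = 432 − 6p_{RxPlus} + 2p_{MedCo} = 0 ⇒ p_{RxPlus} = 72 + (1/3)p_{MedCo}.
Similarly p_{MedCo} = 78 + (1/3)p_{RxPlus}.
Solving the two reaction functions simultaneously: (1 − (1/3)(1/3))p_{RxPlus} = 72 + (1/3)·78, so (8/9)p_{RxPlus} = 98 and p_{RxPlus} = 110.25.
Then p_{MedCo} = 78 + (1/3)·110.25 = 114.75.
q_{RxPlus} = 285 − 3·110.25 + 2·114.75 = 183.75.

183.75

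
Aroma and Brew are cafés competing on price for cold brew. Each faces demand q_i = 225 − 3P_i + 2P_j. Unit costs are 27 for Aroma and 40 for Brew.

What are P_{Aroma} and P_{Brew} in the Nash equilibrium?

Aroma's profit: π = (P_{Aroma} − 27)(225 − 3P_{Aroma} + 2P_{Brew}).
∂π/∂P_{Aroma} = 306 − 6P_{Aroma} + 2P_{Brew} = 0 ⇒ P_{Aroma} = 51 + (1/3)P_{Brew}.
Similarly P_{Brew} = 57.5 + (1/3)P_{Aroma}.
Solving the two reaction functions simultaneously: (1 − (1/3)(1/3))P_{Aroma} = 51 + (1/3)·57.5, so (8/9)P_{Aroma} = 421/6 and P_{Aroma} = 78.9375.
Then P_{Brew} = 57.5 + (1/3)·78.9375 = 83.8125.

78.9375, 83.8125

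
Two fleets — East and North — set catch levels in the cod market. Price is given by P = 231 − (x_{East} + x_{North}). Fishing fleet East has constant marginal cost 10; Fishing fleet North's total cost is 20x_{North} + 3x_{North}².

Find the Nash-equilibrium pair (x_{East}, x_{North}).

103.8, 13.4

Fishing fleet East's profit: π = x_{East}(231 − (x_{East} + x_{North})) − 10x_{East}.
∂π/∂x_{East} = 221 − 2x_{East} − x_{North} = 0, so x_{East} = 110.5 − 0.5x_{North}.
For North: ∂π/∂x_{North} = 211 − 8x_{North} − x_{East} = 0 ⇒ x_{North} = 26.375 − 0.125x_{East}.
Substituting the second reaction function into the first: x_{East} = 110.5 − 0.5(26.375 − 0.125x_{East}), which gives 0.9375x_{East} = 97.3125 ⇒ x_{East} = 103.8.
Then x_{North} = 26.375 − 0.125·103.8 = 13.4.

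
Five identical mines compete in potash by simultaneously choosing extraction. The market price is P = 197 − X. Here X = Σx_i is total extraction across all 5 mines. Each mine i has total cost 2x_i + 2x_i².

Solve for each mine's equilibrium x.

19.5

A representative mine's profit is π_i = x_i(197 − X) − 2x_i − 2x_i², with X = x_i + Σ_{j≠i} x_j.
First-order condition: 195 − 6x_i − Σ_{j≠i} x_j = 0.
Imposing symmetry (x_j = x for all j) turns Σ_{j≠i} x_j into 4x, so 195 = 10x and x = 19.5.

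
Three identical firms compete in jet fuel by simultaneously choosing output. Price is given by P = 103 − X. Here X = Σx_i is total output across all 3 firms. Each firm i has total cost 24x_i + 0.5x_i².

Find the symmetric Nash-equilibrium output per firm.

15.8

A representative firm's profit is π_i = x_i(103 − X) − 24x_i − 0.5x_i², with X = x_i + Σ_{j≠i} x_j.
First-order condition: 79 − 3x_i − Σ_{j≠i} x_j = 0.
With identical firms, set every x_j = x: then 79 − 3x − 2x = 0, i.e. x = 79/5 = 15.8.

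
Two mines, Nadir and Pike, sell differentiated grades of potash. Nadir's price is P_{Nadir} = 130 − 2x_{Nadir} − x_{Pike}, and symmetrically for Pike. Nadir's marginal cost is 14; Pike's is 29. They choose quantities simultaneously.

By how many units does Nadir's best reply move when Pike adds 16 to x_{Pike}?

Mine Nadir's profit: π = x_{Nadir}(130 − 2x_{Nadir} − x_{Pike}) − 14x_{Nadir}.
∂π/∂x_{Nadir} = 116 − 4x_{Nadir} − x_{Pike} = 0 ⇒ x_{Nadir} = 29 − 0.25x_{Pike}.
The reaction-function slope is −0.25, so a 16-unit rise in x_{Pike} moves x_{Nadir} by −0.25 × 16 = −4. Nadir's best response falls — the actions are strategic substitutes.

-4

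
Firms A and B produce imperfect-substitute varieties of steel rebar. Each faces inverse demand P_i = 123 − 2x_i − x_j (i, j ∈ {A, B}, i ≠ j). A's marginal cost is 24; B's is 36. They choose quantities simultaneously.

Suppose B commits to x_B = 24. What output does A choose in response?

Firm A's profit: π = x_A(123 − 2x_A − x_B) − 24x_A.
∂π/∂x_A = 99 − 4x_A − x_B = 0 ⇒ x_A = 24.75 − 0.25x_B.
At x_B = 24: x_A = 24.75 − 0.25·24 = 18.75.

18.75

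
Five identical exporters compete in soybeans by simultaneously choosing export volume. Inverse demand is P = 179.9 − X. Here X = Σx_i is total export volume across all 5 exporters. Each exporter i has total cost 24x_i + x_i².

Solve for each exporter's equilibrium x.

19.4875

A representative exporter's profit is π_i = x_i(179.9 − X) − 24x_i − x_i², with X = x_i + Σ_{j≠i} x_j.
First-order condition: 155.9 − 4x_i − Σ_{j≠i} x_j = 0.
In a symmetric equilibrium every exporter chooses the same x, so Σ_{j≠i} x_j = 4x. The condition becomes 155.9 − 8x = 0, giving x = 155.9/8 = 19.4875.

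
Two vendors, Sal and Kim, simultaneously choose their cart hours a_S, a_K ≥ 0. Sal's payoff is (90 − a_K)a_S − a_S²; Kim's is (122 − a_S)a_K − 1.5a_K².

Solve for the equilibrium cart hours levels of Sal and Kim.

Expanding Sal's payoff: 90a_S − a_Ka_S − a_S².
∂π/∂a_S = 90 − a_K − 2a_S = 0, so a_S = 45 − 0.5a_K.
Likewise for Kim: a_K = 122/3 − (1/3)a_S.
Solving the two reaction functions simultaneously: (1 − (−0.5)(−1/3))a_S = 45 − 0.5·(122/3), so (5/6)a_S = 74/3 and a_S = 29.6.
Then a_K = 122/3 − (1/3)·29.6 = 30.8.

29.6, 30.8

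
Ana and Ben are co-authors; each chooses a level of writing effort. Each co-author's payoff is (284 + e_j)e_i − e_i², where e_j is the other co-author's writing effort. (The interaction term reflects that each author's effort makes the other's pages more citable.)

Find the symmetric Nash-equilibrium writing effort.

Ana's payoff is (284 + e_B)e_A − e_A².
∂π/∂e_A = 284 + e_B − 2e_A = 0, so e_A = 142 + 0.5e_B.
By symmetry e_B = e_A; substituting into the reaction function, 0.5e_A = 142 and e_A = 284.

284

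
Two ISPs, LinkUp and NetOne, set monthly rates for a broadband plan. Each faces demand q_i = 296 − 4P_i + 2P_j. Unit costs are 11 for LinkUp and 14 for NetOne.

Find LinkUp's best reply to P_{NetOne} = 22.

48

LinkUp's profit: π = (P_{LinkUp} − 11)(296 − 4P_{LinkUp} + 2P_{NetOne}).
∂π/∂P_{LinkUp} = 340 − 8P_{LinkUp} + 2P_{NetOne} = 0 ⇒ P_{LinkUp} = 42.5 + 0.25P_{NetOne}.
At P_{NetOne} = 22: P_{LinkUp} = 42.5 + 0.25·22 = 48.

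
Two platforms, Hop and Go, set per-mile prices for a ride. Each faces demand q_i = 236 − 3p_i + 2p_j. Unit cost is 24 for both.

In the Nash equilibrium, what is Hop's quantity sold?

Hop's profit: π = (p_{Hop} − 24)(236 − 3p_{Hop} + 2p_{Go}).
∂π/∂p_{Hop} = 308 − 6p_{Hop} + 2p_{Go} = 0 ⇒ p_{Hop} = 154/3 + (1/3)p_{Go}.
Setting p_{Hop} = p_{Go} in the reaction function: p_{Hop} = 154/3 + (1/3)p_{Hop}, so p_{Hop} = (154/3) / (2/3) = 77.
q_{Hop} = 236 − 3·77 + 2·77 = 159.

159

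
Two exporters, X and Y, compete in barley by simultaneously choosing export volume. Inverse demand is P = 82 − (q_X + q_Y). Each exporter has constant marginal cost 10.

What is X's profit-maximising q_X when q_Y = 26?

23

Exporter X's profit: π = q_X(82 − (q_X + q_Y)) − 10q_X.
∂π/∂q_X = 72 − 2q_X − q_Y = 0, so q_X = 36 − 0.5q_Y.
At q_Y = 26: q_X = 36 − 0.5·26 = 23.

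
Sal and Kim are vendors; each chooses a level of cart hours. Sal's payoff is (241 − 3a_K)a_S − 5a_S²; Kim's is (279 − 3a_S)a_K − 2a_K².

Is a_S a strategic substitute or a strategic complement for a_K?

Expanding Sal's payoff: 241a_S − 3a_Ka_S − 5a_S².
∂π/∂a_S = 241 − 3a_K − 10a_S = 0, so a_S = 24.1 − 0.3a_K.
The best-response slope da_S/da_K = −0.3 < 0: the reaction function is downward-sloping, so the choices are strategic substitutes.

strategic substitutes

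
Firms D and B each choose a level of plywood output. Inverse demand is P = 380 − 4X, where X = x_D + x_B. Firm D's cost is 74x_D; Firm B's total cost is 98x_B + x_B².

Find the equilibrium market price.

Firm D's profit: π = x_D(380 − 4(x_D + x_B)) − 74x_D.
∂π/∂x_D = 306 − 8x_D − 4x_B = 0, so x_D = 38.25 − 0.5x_B.
For B: ∂π/∂x_B = 282 − 10x_B − 4x_D = 0 ⇒ x_B = 28.2 − 0.4x_D.
Substituting the second reaction function into the first: x_D = 38.25 − 0.5(28.2 − 0.4x_D), which gives 0.8x_D = 24.15 ⇒ x_D = 30.1875.
Then x_B = 28.2 − 0.4·30.1875 = 16.125.
Equilibrium price: P = 380 − 4·46.3125 = 194.75.

194.75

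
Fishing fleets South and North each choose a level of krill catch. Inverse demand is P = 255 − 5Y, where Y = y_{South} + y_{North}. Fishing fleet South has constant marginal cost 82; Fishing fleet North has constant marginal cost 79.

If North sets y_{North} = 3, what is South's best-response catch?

15.8

Fishing fleet South's profit: π = y_{South}(255 − 5(y_{South} + y_{North})) − 82y_{South}.
∂π/∂y_{South} = 173 − 10y_{South} − 5y_{North} = 0, so y_{South} = 17.3 − 0.5y_{North}.
At y_{North} = 3: y_{South} = 17.3 − 0.5·3 = 15.8.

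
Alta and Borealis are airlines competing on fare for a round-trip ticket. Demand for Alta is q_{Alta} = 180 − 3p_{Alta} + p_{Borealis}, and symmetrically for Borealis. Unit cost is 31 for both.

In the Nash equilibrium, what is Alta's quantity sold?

Alta's profit: π = (p_{Alta} − 31)(180 − 3p_{Alta} + p_{Borealis}).
∂π/∂p_{Alta} = 273 − 6p_{Alta} + p_{Borealis} = 0 ⇒ p_{Alta} = 45.5 + (1/6)p_{Borealis}.
The game is symmetric, so in equilibrium p_{Borealis} = p_{Alta}: the reaction function gives (5/6)p_{Alta} = 45.5, hence p_{Alta} = 54.6.
q_{Alta} = 180 − 3·54.6 + 54.6 = 70.8.

70.8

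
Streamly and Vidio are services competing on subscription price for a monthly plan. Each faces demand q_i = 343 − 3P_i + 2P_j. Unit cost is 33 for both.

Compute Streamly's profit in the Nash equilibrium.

Streamly's profit: π = (P_{Streamly} − 33)(343 − 3P_{Streamly} + 2P_{Vidio}).
∂π/∂P_{Streamly} = 442 − 6P_{Streamly} + 2P_{Vidio} = 0 ⇒ P_{Streamly} = 221/3 + (1/3)P_{Vidio}.
The game is symmetric, so in equilibrium P_{Vidio} = P_{Streamly}: the reaction function gives (2/3)P_{Streamly} = 221/3, hence P_{Streamly} = 110.5.
q_{Streamly} = 343 − 3·110.5 + 2·110.5 = 232.5.
Profit = (110.5 − 33)·232.5 = 18018.75.

18018.75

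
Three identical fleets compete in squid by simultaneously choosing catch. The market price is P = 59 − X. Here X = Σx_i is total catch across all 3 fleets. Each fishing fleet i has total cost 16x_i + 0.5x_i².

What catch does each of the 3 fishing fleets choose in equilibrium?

8.6

A representative fishing fleet's profit is π_i = x_i(59 − X) − 16x_i − 0.5x_i², with X = x_i + Σ_{j≠i} x_j.
First-order condition: 43 − 3x_i − Σ_{j≠i} x_j = 0.
Imposing symmetry (x_j = x for all j) turns Σ_{j≠i} x_j into 2x, so 43 = 5x and x = 8.6.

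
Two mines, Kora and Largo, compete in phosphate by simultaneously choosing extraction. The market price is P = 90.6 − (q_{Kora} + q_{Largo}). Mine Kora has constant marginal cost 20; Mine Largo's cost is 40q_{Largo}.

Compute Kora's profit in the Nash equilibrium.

Mine Kora's profit: π = q_{Kora}(90.6 − (q_{Kora} + q_{Largo})) − 20q_{Kora}.
∂π/∂q_{Kora} = 70.6 − 2q_{Kora} − q_{Largo} = 0, so q_{Kora} = 35.3 − 0.5q_{Largo}.
By the same steps for Largo: q_{Largo} = 25.3 − 0.5q_{Kora}.
Substituting the second reaction function into the first: q_{Kora} = 35.3 − 0.5(25.3 − 0.5q_{Kora}), which gives 0.75q_{Kora} = 22.65 ⇒ q_{Kora} = 30.2.
Then q_{Largo} = 25.3 − 0.5·30.2 = 10.2.
Price P = 90.6 − 40.4 = 50.2.
Kora's profit: (50.2 − 20)·30.2 = 912.04.

912.04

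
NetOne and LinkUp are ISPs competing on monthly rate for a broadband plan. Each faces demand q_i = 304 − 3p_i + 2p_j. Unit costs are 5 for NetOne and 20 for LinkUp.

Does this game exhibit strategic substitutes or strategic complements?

strategic complements

NetOne's profit: π = (p_{NetOne} − 5)(304 − 3p_{NetOne} + 2p_{LinkUp}).
∂π/∂p_{NetOne} = 319 − 6p_{NetOne} + 2p_{LinkUp} = 0 ⇒ p_{NetOne} = 319/6 + (1/3)p_{LinkUp}.
The best-response slope dp_{NetOne}/dp_{LinkUp} = 1/3 > 0: the reaction function is upward-sloping, so the choices are strategic complements.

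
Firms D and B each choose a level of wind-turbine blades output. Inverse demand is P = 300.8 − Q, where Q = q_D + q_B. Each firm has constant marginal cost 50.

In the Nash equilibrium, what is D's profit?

6988.96

Firm D's profit: π = q_D(300.8 − (q_D + q_B)) − 50q_D.
∂π/∂q_D = 250.8 − 2q_D − q_B = 0, so q_D = 125.4 − 0.5q_B.
By symmetry q_B = q_D; substituting into the reaction function, 1.5q_D = 125.4 and q_D = 83.6.
Price P = 300.8 − 167.2 = 133.6.
D's profit: (133.6 − 50)·83.6 = 6988.96.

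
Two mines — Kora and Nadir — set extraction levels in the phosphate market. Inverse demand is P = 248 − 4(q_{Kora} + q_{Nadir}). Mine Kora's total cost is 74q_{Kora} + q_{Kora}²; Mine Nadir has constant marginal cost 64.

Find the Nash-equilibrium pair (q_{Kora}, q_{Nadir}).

10.25, 17.875

Mine Kora's profit: π = q_{Kora}(248 − 4(q_{Kora} + q_{Nadir})) − 74q_{Kora} − q_{Kora}².
∂π/∂q_{Kora} = 174 − 10q_{Kora} − 4q_{Nadir} = 0, so q_{Kora} = 17.4 − 0.4q_{Nadir}.
For Nadir: ∂π/∂q_{Nadir} = 184 − 8q_{Nadir} − 4q_{Kora} = 0 ⇒ q_{Nadir} = 23 − 0.5q_{Kora}.
Plugging q_{Nadir} into Kora's best response: q_{Kora} = 17.4 − 0.4(23 − 0.5q_{Kora}) ⇒ 0.8q_{Kora} = 8.2, so q_{Kora} = 10.25.
Then q_{Nadir} = 23 − 0.5·10.25 = 17.875.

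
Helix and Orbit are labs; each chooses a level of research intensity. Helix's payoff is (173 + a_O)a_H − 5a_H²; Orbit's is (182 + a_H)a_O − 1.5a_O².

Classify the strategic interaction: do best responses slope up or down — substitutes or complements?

strategic complements

Expanding Helix's payoff: 173a_H + a_Oa_H − 5a_H².
∂π/∂a_H = 173 + a_O − 10a_H = 0, so a_H = 17.3 + 0.1a_O.
The best-response slope da_H/da_O = 0.1 > 0: the reaction function is upward-sloping, so the choices are strategic complements.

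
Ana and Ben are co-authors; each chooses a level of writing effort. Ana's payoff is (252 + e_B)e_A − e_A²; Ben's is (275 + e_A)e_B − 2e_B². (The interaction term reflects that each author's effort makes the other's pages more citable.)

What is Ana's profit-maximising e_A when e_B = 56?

154

Expanding Ana's payoff: 252e_A + e_Be_A − e_A².
∂π/∂e_A = 252 + e_B − 2e_A = 0, so e_A = 126 + 0.5e_B.
At e_B = 56: e_A = 126 + 0.5·56 = 154.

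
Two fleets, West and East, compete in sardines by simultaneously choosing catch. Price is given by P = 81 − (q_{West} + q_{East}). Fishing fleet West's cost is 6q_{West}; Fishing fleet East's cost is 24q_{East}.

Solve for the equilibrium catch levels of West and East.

31, 13

Fishing fleet West's profit: π = q_{West}(81 − (q_{West} + q_{East})) − 6q_{West}.
∂π/∂q_{West} = 75 − 2q_{West} − q_{East} = 0, so q_{West} = 37.5 − 0.5q_{East}.
By the same steps for East: q_{East} = 28.5 − 0.5q_{West}.
Solving the two reaction functions simultaneously: (1 − (−0.5)(−0.5))q_{West} = 37.5 − 0.5·28.5, so 0.75q_{West} = 23.25 and q_{West} = 31.
Then q_{East} = 28.5 − 0.5·31 = 13.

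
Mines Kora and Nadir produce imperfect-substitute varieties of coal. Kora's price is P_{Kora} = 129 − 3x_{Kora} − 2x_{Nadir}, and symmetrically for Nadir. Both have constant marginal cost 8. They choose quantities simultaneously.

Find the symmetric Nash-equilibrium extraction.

15.125

Mine Kora's profit: π = x_{Kora}(129 − 3x_{Kora} − 2x_{Nadir}) − 8x_{Kora}.
∂π/∂x_{Kora} = 121 − 6x_{Kora} − 2x_{Nadir} = 0 ⇒ x_{Kora} = 121/6 − (1/3)x_{Nadir}.
Setting x_{Kora} = x_{Nadir} in the reaction function: x_{Kora} = 121/6 − (1/3)x_{Kora}, so x_{Kora} = (121/6) / (4/3) = 15.125.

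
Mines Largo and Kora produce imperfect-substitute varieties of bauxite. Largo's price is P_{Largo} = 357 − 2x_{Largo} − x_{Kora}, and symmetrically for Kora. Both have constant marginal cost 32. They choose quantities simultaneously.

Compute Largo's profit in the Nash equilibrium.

Mine Largo's profit: π = x_{Largo}(357 − 2x_{Largo} − x_{Kora}) − 32x_{Largo}.
∂π/∂x_{Largo} = 325 − 4x_{Largo} − x_{Kora} = 0 ⇒ x_{Largo} = 81.25 − 0.25x_{Kora}.
By symmetry x_{Kora} = x_{Largo}; substituting into the reaction function, 1.25x_{Largo} = 81.25 and x_{Largo} = 65.
P_{Largo} = 357 − 2·65 − 65 = 162.
Profit = (162 − 32)·65 = 8450.

8450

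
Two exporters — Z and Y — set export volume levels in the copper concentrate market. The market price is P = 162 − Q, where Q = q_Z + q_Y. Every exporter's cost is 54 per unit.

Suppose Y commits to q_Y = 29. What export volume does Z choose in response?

39.5

Exporter Z's profit: π = q_Z(162 − (q_Z + q_Y)) − 54q_Z.
∂π/∂q_Z = 108 − 2q_Z − q_Y = 0, so q_Z = 54 − 0.5q_Y.
At q_Y = 29: q_Z = 54 − 0.5·29 = 39.5.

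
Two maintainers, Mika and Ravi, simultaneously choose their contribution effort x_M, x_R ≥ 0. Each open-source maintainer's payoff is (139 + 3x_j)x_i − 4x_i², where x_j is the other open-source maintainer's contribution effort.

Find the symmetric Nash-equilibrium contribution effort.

27.8

Mika's payoff is (139 + 3x_R)x_M − 4x_M².
∂π/∂x_M = 139 + 3x_R − 8x_M = 0, so x_M = 17.375 + 0.375x_R.
By symmetry x_R = x_M; substituting into the reaction function, 0.625x_M = 17.375 and x_M = 27.8.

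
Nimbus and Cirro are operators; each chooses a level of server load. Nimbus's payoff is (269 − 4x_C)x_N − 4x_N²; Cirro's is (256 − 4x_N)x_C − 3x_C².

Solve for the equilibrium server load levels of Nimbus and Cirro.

18.4375, 30.375

Expanding Nimbus's payoff: 269x_N − 4x_Cx_N − 4x_N².
∂π/∂x_N = 269 − 4x_C − 8x_N = 0, so x_N = 33.625 − 0.5x_C.
Likewise for Cirro: x_C = 128/3 − (2/3)x_N.
Substituting the second reaction function into the first: x_N = 33.625 − 0.5(128/3 − (2/3)x_N), which gives (2/3)x_N = 295/24 ⇒ x_N = 18.4375.
Then x_C = 128/3 − (2/3)·18.4375 = 30.375.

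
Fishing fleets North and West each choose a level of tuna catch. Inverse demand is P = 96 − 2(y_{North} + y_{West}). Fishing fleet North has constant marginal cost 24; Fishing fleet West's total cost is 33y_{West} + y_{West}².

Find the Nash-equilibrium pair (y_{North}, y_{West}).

Fishing fleet North's profit: π = y_{North}(96 − 2(y_{North} + y_{West})) − 24y_{North}.
∂π/∂y_{North} = 72 − 4y_{North} − 2y_{West} = 0, so y_{North} = 18 − 0.5y_{West}.
For West: ∂π/∂y_{West} = 63 − 6y_{West} − 2y_{North} = 0 ⇒ y_{West} = 10.5 − (1/3)y_{North}.
Plugging y_{West} into North's best response: y_{North} = 18 − 0.5(10.5 − (1/3)y_{North}) ⇒ (5/6)y_{North} = 12.75, so y_{North} = 15.3.
Then y_{West} = 10.5 − (1/3)·15.3 = 5.4.

15.3, 5.4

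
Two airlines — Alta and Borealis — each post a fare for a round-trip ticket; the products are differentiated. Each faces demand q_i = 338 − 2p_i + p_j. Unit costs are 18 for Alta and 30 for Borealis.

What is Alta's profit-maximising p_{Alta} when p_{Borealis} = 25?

Alta's profit: π = (p_{Alta} − 18)(338 − 2p_{Alta} + p_{Borealis}).
∂π/∂p_{Alta} = 374 − 4p_{Alta} + p_{Borealis} = 0 ⇒ p_{Alta} = 93.5 + 0.25p_{Borealis}.
At p_{Borealis} = 25: p_{Alta} = 93.5 + 0.25·25 = 99.75.

99.75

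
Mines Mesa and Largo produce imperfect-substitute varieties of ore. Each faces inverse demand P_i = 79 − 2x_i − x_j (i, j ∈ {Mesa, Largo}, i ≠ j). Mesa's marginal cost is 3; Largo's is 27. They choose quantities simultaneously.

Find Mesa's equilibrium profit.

Mine Mesa's profit: π = x_{Mesa}(79 − 2x_{Mesa} − x_{Largo}) − 3x_{Mesa}.
∂π/∂x_{Mesa} = 76 − 4x_{Mesa} − x_{Largo} = 0 ⇒ x_{Mesa} = 19 − 0.25x_{Largo}.
Similarly x_{Largo} = 13 − 0.25x_{Mesa}.
Plugging x_{Largo} into Mesa's best response: x_{Mesa} = 19 − 0.25(13 − 0.25x_{Mesa}) ⇒ 0.9375x_{Mesa} = 15.75, so x_{Mesa} = 16.8.
Then x_{Largo} = 13 − 0.25·16.8 = 8.8.
P_{Mesa} = 79 − 2·16.8 − 8.8 = 36.6.
Profit = (36.6 − 3)·16.8 = 564.48.

564.48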